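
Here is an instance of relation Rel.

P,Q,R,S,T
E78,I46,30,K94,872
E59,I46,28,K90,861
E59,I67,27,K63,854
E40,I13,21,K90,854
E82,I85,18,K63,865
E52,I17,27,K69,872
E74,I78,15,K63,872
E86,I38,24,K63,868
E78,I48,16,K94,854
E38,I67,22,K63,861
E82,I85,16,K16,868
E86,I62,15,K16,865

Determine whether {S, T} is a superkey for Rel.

All 12 rows have distinct {S, T} values, so {S, T} → (all attributes) holds and {S, T} is a superkey.

Yes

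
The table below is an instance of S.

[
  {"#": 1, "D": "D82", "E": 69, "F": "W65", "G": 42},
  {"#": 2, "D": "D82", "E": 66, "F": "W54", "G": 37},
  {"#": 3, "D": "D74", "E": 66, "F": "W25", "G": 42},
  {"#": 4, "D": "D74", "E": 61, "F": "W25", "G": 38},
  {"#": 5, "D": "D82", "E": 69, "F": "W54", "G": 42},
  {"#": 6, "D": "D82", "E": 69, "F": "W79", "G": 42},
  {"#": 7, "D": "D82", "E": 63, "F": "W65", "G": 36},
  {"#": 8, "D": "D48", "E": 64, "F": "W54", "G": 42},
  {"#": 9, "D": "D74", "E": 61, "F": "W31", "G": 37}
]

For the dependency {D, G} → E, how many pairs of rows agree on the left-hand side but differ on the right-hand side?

0

(D=D82, G=42): all 3 rows agree on E — 0 pairs.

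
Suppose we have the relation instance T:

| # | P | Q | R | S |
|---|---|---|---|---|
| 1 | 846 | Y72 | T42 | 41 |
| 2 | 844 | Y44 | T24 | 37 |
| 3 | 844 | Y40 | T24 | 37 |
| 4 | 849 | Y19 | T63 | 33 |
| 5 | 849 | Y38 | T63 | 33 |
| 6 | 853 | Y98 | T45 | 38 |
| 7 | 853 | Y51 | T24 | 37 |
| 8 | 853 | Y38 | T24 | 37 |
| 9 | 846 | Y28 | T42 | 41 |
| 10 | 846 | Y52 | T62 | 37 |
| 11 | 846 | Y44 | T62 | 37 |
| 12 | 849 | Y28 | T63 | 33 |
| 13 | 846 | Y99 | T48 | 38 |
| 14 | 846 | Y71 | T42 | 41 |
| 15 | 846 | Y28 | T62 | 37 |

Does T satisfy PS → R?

Yes

(P=846, S=41): rows 1, 9, 14 → R = T42, T42, T42 ✓
(P=844, S=37): rows 2, 3 → R = T24, T24 ✓
(P=849, S=33): rows 4, 5, 12 → R = T63, T63, T63 ✓
(P=853, S=38): row 6 → R = T45 ✓
(P=853, S=37): rows 7, 8 → R = T24, T24 ✓
(P=846, S=37): rows 10, 11, 15 → R = T62, T62, T62 ✓
(P=846, S=38): row 13 → R = T48 ✓
Every PS value is associated with a single R value, so PS → R holds.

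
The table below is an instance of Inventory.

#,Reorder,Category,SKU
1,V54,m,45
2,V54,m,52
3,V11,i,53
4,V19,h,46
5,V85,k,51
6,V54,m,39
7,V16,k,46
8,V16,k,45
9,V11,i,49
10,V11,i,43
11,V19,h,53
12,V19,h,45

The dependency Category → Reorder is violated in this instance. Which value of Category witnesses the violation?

k

Category=m: rows 1, 2, 6 → Reorder = V54, V54, V54 ✓
Category=i: rows 3, 9, 10 → Reorder = V11, V11, V11 ✓
Category=h: rows 4, 11, 12 → Reorder = V19, V19, V19 ✓
Category=k: rows 5, 7, 8 → Reorder takes values {V85, V16} — violation
The only Category value with inconsistent Reorder is Category=k.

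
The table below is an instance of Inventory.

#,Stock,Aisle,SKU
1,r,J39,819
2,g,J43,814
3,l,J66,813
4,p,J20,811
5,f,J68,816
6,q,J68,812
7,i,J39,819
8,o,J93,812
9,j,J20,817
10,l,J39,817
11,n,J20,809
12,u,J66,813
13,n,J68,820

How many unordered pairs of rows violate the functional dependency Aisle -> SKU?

Aisle=J39: violating pairs (1,10), (7,10) — 2 pairs.
Aisle=J66: all 2 rows agree on SKU — 0 pairs.
Aisle=J20: violating pairs (4,9), (4,11), (9,11) — 3 pairs.
Aisle=J68: violating pairs (5,6), (5,13), (6,13) — 3 pairs.

8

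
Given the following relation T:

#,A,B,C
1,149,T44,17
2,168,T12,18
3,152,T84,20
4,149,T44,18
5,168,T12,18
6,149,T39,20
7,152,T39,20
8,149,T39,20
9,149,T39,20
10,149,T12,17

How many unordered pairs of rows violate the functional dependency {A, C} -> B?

(A=149, C=17): violating pairs (1,10) — 1 pair.
(A=168, C=18): all 2 rows agree on B — 0 pairs.
(A=152, C=20): violating pairs (3,7) — 1 pair.
(A=149, C=20): all 3 rows agree on B — 0 pairs.

2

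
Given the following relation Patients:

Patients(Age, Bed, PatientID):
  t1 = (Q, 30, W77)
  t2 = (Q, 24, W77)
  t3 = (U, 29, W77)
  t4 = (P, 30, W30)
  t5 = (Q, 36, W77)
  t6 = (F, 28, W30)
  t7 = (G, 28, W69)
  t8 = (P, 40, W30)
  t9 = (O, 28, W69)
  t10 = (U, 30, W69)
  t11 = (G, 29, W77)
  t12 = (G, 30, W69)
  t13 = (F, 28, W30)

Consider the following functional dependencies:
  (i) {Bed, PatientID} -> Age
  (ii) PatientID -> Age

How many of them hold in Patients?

0

(i) {Bed, PatientID} -> Age: (Bed=29, PatientID=W77): rows 3, 11 → Age takes values {U, G} — violation; (Bed=28, PatientID=W69): rows 7, 9 → Age takes values {G, O} — violation; (Bed=30, PatientID=W69): rows 10, 12 → Age takes values {U, G} — violation — fails.
(ii) PatientID -> Age: PatientID=W77: rows 1, 2, 3, 5, 11 → Age takes values {Q, U, G} — violation; PatientID=W30: rows 4, 6, 8, 13 → Age takes values {P, F} — violation; PatientID=W69: rows 7, 9, 10, 12 → Age takes values {G, O, U} — violation — fails.
None of the 2 dependencies hold.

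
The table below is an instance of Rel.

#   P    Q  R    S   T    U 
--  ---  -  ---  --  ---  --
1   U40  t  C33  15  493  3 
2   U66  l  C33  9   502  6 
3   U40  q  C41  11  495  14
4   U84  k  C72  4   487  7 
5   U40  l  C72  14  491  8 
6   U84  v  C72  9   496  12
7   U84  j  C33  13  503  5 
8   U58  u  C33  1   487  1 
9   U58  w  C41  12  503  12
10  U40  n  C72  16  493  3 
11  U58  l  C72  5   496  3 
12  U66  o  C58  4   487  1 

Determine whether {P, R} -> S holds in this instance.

(P=U40, R=C33): row 1 → S = 15 ✓
(P=U66, R=C33): row 2 → S = 9 ✓
(P=U40, R=C41): row 3 → S = 11 ✓
(P=U84, R=C72): rows 4, 6 → S takes values {4, 9} — violation
(P=U40, R=C72): rows 5, 10 → S takes values {14, 16} — violation
(P=U84, R=C33): row 7 → S = 13 ✓
(P=U58, R=C33): row 8 → S = 1 ✓
(P=U58, R=C41): row 9 → S = 12 ✓
(P=U58, R=C72): row 11 → S = 5 ✓
(P=U66, R=C58): row 12 → S = 4 ✓
Two rows agree on {P, R} but differ on S, so {P, R} -> S does not hold.

No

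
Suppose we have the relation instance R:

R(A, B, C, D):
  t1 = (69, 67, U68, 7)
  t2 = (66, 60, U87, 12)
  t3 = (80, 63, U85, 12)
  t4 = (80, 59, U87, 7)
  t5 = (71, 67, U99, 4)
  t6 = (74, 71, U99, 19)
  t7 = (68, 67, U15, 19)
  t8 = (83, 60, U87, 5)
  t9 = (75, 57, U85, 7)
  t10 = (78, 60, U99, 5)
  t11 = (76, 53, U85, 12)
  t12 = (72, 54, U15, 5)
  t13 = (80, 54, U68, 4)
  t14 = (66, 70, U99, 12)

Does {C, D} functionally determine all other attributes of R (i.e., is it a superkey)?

No

Rows 3 and 11 have the same {C, D} value (C=U85, D=12) but are distinct tuples, so {C, D} does not determine every attribute — not a superkey.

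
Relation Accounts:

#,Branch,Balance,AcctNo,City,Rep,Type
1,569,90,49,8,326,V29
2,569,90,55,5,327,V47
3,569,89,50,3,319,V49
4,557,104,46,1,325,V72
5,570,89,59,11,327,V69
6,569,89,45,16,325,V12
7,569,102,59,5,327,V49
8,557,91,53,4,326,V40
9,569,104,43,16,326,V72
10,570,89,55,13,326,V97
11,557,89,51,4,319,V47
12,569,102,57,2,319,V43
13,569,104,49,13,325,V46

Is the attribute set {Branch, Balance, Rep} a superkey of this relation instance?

Yes

All 13 rows have distinct {Branch, Balance, Rep} values, so {Branch, Balance, Rep} → (all attributes) holds and {Branch, Balance, Rep} is a superkey.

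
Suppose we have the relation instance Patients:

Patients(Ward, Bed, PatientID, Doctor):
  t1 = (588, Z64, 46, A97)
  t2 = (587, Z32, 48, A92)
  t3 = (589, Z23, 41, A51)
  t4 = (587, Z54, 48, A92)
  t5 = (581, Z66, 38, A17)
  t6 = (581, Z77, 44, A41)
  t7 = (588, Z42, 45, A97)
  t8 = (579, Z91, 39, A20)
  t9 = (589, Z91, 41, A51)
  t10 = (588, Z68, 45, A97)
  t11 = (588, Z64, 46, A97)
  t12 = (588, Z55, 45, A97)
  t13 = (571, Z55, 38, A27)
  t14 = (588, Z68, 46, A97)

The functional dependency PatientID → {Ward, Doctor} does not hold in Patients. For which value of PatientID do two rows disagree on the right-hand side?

PatientID=46: rows 1, 11, 14 → {Ward,Doctor} = (588, A97), (588, A97), (588, A97) ✓
PatientID=48: rows 2, 4 → {Ward,Doctor} = (587, A92), (587, A92) ✓
PatientID=41: rows 3, 9 → {Ward,Doctor} = (589, A51), (589, A51) ✓
PatientID=38: rows 5, 13 → {Ward,Doctor} takes values {(581, A17), (571, A27)} — violation
PatientID=44: row 6 → {Ward,Doctor} = (581, A41) ✓
PatientID=45: rows 7, 10, 12 → {Ward,Doctor} = (588, A97), (588, A97), (588, A97) ✓
PatientID=39: row 8 → {Ward,Doctor} = (579, A20) ✓
The only PatientID value with inconsistent RHS is PatientID=38.

38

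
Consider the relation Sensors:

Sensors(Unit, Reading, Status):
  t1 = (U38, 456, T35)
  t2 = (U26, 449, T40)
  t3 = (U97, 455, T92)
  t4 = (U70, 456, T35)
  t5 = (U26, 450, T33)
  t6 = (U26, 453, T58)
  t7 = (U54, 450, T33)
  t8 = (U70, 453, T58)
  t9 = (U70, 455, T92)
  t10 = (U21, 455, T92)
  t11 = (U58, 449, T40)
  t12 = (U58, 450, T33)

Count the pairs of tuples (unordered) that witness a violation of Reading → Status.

0

Reading=456: all 2 rows agree on Status — 0 pairs.
Reading=449: all 2 rows agree on Status — 0 pairs.
Reading=455: all 3 rows agree on Status — 0 pairs.
Reading=450: all 3 rows agree on Status — 0 pairs.
Reading=453: all 2 rows agree on Status — 0 pairs.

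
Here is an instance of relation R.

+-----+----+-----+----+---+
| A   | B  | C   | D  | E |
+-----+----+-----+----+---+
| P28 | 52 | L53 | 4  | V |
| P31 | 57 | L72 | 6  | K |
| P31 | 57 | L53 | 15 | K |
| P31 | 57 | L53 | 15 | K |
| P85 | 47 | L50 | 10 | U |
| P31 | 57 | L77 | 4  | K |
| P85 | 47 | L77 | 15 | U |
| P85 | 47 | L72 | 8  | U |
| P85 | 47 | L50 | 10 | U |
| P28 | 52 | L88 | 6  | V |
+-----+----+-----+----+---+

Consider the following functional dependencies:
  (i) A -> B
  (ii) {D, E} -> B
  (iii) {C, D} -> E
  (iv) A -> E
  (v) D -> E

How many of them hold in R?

4

(i) A -> B: every LHS value maps to a single RHS value — holds.
(ii) {D, E} -> B: every LHS value maps to a single RHS value — holds.
(iii) {C, D} -> E: every LHS value maps to a single RHS value — holds.
(iv) A -> E: every LHS value maps to a single RHS value — holds.
(v) D -> E: D=4: 2 rows → E takes values {V, K} — violation; D=6: 2 rows → E takes values {K, V} — violation; D=15: 3 rows → E takes values {K, U} — violation — fails.
4 of the 5 dependencies hold.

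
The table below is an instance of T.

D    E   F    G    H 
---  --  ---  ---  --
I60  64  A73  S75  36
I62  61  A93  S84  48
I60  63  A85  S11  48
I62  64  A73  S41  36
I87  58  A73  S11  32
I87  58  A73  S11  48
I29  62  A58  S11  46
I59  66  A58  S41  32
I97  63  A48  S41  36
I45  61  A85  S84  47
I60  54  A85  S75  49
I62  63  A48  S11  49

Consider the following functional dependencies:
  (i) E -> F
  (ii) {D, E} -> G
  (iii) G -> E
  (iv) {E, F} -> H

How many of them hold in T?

(i) E -> F: E=61: 2 rows → F takes values {A93, A85} — violation; E=63: 3 rows → F takes values {A85, A48} — violation — fails.
(ii) {D, E} -> G: every LHS value maps to a single RHS value — holds.
(iii) G -> E: G=S75: 2 rows → E takes values {64, 54} — violation; G=S11: 5 rows → E takes values {63, 58, 62} — violation; G=S41: 3 rows → E takes values {64, 66, 63} — violation — fails.
(iv) {E, F} -> H: (E=58, F=A73): 2 rows → H takes values {32, 48} — violation; (E=63, F=A48): 2 rows → H takes values {36, 49} — violation — fails.
1 of the 4 dependencies holds.

1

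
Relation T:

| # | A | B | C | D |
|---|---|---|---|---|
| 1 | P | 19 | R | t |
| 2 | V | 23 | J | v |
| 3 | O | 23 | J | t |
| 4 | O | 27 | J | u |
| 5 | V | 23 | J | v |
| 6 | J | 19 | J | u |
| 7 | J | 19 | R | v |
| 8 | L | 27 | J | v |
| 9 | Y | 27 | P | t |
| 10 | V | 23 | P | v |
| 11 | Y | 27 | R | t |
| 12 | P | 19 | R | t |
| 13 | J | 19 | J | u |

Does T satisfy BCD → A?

(B=19, C=R, D=t): rows 1, 12 → A = P, P ✓
(B=23, C=J, D=v): rows 2, 5 → A = V, V ✓
(B=23, C=J, D=t): row 3 → A = O ✓
(B=27, C=J, D=u): row 4 → A = O ✓
(B=19, C=J, D=u): rows 6, 13 → A = J, J ✓
(B=19, C=R, D=v): row 7 → A = J ✓
(B=27, C=J, D=v): row 8 → A = L ✓
(B=27, C=P, D=t): row 9 → A = Y ✓
(B=23, C=P, D=v): row 10 → A = V ✓
(B=27, C=R, D=t): row 11 → A = Y ✓
Every BCD value is associated with a single A value, so BCD → A holds.

Yes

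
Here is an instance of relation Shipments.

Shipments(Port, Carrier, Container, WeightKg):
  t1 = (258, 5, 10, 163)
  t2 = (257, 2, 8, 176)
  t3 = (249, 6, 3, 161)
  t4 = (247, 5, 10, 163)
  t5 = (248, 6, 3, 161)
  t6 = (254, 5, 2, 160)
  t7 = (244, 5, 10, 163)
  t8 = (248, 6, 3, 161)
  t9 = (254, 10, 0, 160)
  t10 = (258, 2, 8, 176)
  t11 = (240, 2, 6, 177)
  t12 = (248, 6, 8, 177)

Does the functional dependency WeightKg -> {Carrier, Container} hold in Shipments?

WeightKg=163: rows 1, 4, 7 → {Carrier,Container} = (5, 10), (5, 10), (5, 10) ✓
WeightKg=176: rows 2, 10 → {Carrier,Container} = (2, 8), (2, 8) ✓
WeightKg=161: rows 3, 5, 8 → {Carrier,Container} = (6, 3), (6, 3), (6, 3) ✓
WeightKg=160: rows 6, 9 → {Carrier,Container} takes values {(5, 2), (10, 0)} — violation
WeightKg=177: rows 11, 12 → {Carrier,Container} takes values {(2, 6), (6, 8)} — violation
Two rows agree on WeightKg but differ on {Carrier, Container}, so WeightKg -> {Carrier, Container} does not hold.

No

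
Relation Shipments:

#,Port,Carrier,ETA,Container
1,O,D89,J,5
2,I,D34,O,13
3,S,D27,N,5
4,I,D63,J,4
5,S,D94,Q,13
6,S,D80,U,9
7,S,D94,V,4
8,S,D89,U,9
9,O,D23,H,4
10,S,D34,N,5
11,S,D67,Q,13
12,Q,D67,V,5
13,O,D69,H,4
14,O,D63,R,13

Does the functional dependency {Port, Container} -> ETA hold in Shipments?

Yes

(Port=O, Container=5): row 1 → ETA = J ✓
(Port=I, Container=13): row 2 → ETA = O ✓
(Port=S, Container=5): rows 3, 10 → ETA = N, N ✓
(Port=I, Container=4): row 4 → ETA = J ✓
(Port=S, Container=13): rows 5, 11 → ETA = Q, Q ✓
(Port=S, Container=9): rows 6, 8 → ETA = U, U ✓
(Port=S, Container=4): row 7 → ETA = V ✓
(Port=O, Container=4): rows 9, 13 → ETA = H, H ✓
(Port=Q, Container=5): row 12 → ETA = V ✓
(Port=O, Container=13): row 14 → ETA = R ✓
Every {Port, Container} value is associated with a single ETA value, so {Port, Container} -> ETA holds.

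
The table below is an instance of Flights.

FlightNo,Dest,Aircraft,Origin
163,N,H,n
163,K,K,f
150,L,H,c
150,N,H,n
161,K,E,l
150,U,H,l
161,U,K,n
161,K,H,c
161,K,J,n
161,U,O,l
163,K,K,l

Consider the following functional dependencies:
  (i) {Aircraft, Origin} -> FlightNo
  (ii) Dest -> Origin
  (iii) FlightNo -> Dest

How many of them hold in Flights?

0

(i) {Aircraft, Origin} -> FlightNo: (Aircraft=H, Origin=n): 2 rows → FlightNo takes values {163, 150} — violation; (Aircraft=H, Origin=c): 2 rows → FlightNo takes values {150, 161} — violation — fails.
(ii) Dest -> Origin: Dest=K: 5 rows → Origin takes values {f, l, c, n} — violation; Dest=U: 3 rows → Origin takes values {l, n} — violation — fails.
(iii) FlightNo -> Dest: FlightNo=163: 3 rows → Dest takes values {N, K} — violation; FlightNo=150: 3 rows → Dest takes values {L, N, U} — violation; FlightNo=161: 5 rows → Dest takes values {K, U} — violation — fails.
None of the 3 dependencies hold.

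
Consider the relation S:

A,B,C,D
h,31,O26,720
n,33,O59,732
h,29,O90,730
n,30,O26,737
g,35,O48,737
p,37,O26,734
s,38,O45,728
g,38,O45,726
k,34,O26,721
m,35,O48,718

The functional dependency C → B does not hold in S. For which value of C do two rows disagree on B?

C=O26: 4 rows → B takes values {31, 30, 37, 34} — violation
C=O59: 1 row → B = 33 ✓
C=O90: 1 row → B = 29 ✓
C=O48: 2 rows → B = 35, 35 ✓
C=O45: 2 rows → B = 38, 38 ✓
The only C value with inconsistent B is C=O26.

O26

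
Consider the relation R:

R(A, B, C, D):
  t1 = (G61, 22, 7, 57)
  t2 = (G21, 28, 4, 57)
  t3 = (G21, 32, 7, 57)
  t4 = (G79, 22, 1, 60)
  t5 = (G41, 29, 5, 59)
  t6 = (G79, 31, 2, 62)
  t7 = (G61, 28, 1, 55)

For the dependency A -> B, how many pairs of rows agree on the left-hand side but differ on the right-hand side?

3

A=G61: violating pairs (1,7) — 1 pair.
A=G21: violating pairs (2,3) — 1 pair.
A=G79: violating pairs (4,6) — 1 pair.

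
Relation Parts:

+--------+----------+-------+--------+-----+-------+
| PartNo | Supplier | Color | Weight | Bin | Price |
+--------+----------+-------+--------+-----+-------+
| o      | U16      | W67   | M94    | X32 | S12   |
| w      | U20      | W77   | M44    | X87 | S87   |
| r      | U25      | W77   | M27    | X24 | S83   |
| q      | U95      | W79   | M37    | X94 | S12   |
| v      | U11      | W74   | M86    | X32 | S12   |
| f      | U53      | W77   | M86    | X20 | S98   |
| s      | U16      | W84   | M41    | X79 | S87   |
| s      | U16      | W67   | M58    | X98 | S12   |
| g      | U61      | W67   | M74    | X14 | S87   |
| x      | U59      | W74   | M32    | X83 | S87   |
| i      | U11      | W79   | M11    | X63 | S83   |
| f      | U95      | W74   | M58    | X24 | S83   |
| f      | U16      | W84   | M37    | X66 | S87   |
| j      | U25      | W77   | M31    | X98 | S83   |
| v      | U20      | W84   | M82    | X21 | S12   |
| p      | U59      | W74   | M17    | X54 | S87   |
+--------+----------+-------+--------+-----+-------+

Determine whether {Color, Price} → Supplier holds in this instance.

(Color=W67, Price=S12): 2 rows → Supplier = U16, U16 ✓
(Color=W77, Price=S87): 1 row → Supplier = U20 ✓
(Color=W77, Price=S83): 2 rows → Supplier = U25, U25 ✓
(Color=W79, Price=S12): 1 row → Supplier = U95 ✓
(Color=W74, Price=S12): 1 row → Supplier = U11 ✓
(Color=W77, Price=S98): 1 row → Supplier = U53 ✓
(Color=W84, Price=S87): 2 rows → Supplier = U16, U16 ✓
(Color=W67, Price=S87): 1 row → Supplier = U61 ✓
(Color=W74, Price=S87): 2 rows → Supplier = U59, U59 ✓
(Color=W79, Price=S83): 1 row → Supplier = U11 ✓
(Color=W74, Price=S83): 1 row → Supplier = U95 ✓
(Color=W84, Price=S12): 1 row → Supplier = U20 ✓
Every {Color, Price} value is associated with a single Supplier value, so {Color, Price} → Supplier holds.

Yes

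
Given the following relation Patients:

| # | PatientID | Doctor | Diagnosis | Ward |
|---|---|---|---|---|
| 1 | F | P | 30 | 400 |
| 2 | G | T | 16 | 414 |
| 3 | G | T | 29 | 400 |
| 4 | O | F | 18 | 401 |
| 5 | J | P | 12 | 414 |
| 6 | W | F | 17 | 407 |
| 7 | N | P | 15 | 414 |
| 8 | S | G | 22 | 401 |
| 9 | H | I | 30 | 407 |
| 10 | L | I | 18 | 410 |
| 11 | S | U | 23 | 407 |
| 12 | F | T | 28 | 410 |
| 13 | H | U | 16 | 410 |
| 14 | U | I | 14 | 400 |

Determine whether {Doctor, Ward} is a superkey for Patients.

No

Rows 5 and 7 have the same {Doctor, Ward} value (Doctor=P, Ward=414) but are distinct tuples, so {Doctor, Ward} does not determine every attribute — not a superkey.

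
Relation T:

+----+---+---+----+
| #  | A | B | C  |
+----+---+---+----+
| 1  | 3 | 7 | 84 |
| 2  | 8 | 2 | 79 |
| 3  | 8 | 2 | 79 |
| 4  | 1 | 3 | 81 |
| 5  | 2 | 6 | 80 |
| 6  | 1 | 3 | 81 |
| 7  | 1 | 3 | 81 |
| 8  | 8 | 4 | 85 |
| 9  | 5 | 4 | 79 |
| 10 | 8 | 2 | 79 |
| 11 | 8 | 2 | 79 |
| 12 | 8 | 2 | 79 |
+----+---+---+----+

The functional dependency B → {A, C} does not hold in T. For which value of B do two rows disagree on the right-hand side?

B=7: row 1 → {A,C} = (3, 84) ✓
B=2: rows 2, 3, 10, 11, 12 → {A,C} = (8, 79), (8, 79), (8, 79), (8, 79), (8, 79) ✓
B=3: rows 4, 6, 7 → {A,C} = (1, 81), (1, 81), (1, 81) ✓
B=6: row 5 → {A,C} = (2, 80) ✓
B=4: rows 8, 9 → {A,C} takes values {(8, 85), (5, 79)} — violation
The only B value with inconsistent RHS is B=4.

4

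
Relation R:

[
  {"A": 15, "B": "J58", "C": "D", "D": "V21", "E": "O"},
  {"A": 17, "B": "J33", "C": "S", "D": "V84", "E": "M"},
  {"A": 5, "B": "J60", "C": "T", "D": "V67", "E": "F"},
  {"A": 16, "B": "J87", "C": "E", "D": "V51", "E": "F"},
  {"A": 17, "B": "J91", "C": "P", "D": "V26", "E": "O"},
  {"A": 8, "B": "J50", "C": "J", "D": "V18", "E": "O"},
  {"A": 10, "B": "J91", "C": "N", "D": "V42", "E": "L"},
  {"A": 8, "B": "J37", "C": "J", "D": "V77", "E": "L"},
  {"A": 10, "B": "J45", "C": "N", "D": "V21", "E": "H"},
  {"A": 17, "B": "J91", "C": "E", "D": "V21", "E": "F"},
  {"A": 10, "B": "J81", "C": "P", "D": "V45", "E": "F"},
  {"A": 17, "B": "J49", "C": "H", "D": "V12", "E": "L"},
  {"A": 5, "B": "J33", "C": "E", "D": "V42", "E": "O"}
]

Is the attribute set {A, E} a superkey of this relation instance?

Yes

All 13 rows have distinct {A, E} values, so {A, E} → (all attributes) holds and {A, E} is a superkey.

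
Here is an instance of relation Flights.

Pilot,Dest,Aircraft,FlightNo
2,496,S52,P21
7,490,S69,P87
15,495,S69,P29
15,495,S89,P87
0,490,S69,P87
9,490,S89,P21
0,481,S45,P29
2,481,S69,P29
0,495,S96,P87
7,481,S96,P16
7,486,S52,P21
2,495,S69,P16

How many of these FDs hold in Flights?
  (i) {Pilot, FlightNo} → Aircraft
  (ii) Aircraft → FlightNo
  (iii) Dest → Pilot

(i) {Pilot, FlightNo} → Aircraft: (Pilot=0, FlightNo=P87): 2 rows → Aircraft takes values {S69, S96} — violation — fails.
(ii) Aircraft → FlightNo: Aircraft=S69: 5 rows → FlightNo takes values {P87, P29, P16} — violation; Aircraft=S89: 2 rows → FlightNo takes values {P87, P21} — violation; Aircraft=S96: 2 rows → FlightNo takes values {P87, P16} — violation — fails.
(iii) Dest → Pilot: Dest=490: 3 rows → Pilot takes values {7, 0, 9} — violation; Dest=495: 4 rows → Pilot takes values {15, 0, 2} — violation; Dest=481: 3 rows → Pilot takes values {0, 2, 7} — violation — fails.
None of the 3 dependencies hold.

0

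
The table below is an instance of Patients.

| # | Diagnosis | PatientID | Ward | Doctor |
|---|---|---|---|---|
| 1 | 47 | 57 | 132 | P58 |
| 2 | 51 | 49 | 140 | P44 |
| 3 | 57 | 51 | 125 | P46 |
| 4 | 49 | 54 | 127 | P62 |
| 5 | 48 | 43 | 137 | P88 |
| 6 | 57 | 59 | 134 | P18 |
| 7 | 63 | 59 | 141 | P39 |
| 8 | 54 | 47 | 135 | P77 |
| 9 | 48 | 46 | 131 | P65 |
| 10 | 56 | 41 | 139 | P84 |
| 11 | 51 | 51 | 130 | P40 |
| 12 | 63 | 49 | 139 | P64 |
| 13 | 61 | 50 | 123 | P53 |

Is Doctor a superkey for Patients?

All 13 rows have distinct Doctor values, so Doctor → (all attributes) holds and Doctor is a superkey.

Yes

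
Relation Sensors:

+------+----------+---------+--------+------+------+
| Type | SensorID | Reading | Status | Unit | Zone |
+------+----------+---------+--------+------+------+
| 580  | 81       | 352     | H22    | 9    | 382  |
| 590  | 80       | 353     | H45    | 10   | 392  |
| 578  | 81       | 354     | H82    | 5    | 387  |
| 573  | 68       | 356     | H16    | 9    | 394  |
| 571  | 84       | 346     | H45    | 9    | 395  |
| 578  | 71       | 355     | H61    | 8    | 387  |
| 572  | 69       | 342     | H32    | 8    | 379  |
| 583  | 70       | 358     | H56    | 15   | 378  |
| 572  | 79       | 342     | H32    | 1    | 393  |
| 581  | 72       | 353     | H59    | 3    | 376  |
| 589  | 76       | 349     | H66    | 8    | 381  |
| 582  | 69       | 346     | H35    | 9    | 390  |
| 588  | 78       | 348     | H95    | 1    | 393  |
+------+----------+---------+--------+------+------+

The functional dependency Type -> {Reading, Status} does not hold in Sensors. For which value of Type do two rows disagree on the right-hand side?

578

Type=580: 1 row → {Reading,Status} = (352, H22) ✓
Type=590: 1 row → {Reading,Status} = (353, H45) ✓
Type=578: 2 rows → {Reading,Status} takes values {(354, H82), (355, H61)} — violation
Type=573: 1 row → {Reading,Status} = (356, H16) ✓
Type=571: 1 row → {Reading,Status} = (346, H45) ✓
Type=572: 2 rows → {Reading,Status} = (342, H32), (342, H32) ✓
Type=583: 1 row → {Reading,Status} = (358, H56) ✓
Type=581: 1 row → {Reading,Status} = (353, H59) ✓
Type=589: 1 row → {Reading,Status} = (349, H66) ✓
Type=582: 1 row → {Reading,Status} = (346, H35) ✓
Type=588: 1 row → {Reading,Status} = (348, H95) ✓
The only Type value with inconsistent RHS is Type=578.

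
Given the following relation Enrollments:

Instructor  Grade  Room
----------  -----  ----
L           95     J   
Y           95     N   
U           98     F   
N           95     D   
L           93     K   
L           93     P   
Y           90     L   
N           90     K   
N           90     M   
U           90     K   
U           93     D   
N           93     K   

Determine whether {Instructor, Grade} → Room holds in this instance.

No

(Instructor=L, Grade=95): 1 row → Room = J ✓
(Instructor=Y, Grade=95): 1 row → Room = N ✓
(Instructor=U, Grade=98): 1 row → Room = F ✓
(Instructor=N, Grade=95): 1 row → Room = D ✓
(Instructor=L, Grade=93): 2 rows → Room takes values {K, P} — violation
(Instructor=Y, Grade=90): 1 row → Room = L ✓
(Instructor=N, Grade=90): 2 rows → Room takes values {K, M} — violation
(Instructor=U, Grade=90): 1 row → Room = K ✓
(Instructor=U, Grade=93): 1 row → Room = D ✓
(Instructor=N, Grade=93): 1 row → Room = K ✓
Two rows agree on {Instructor, Grade} but differ on Room, so {Instructor, Grade} → Room does not hold.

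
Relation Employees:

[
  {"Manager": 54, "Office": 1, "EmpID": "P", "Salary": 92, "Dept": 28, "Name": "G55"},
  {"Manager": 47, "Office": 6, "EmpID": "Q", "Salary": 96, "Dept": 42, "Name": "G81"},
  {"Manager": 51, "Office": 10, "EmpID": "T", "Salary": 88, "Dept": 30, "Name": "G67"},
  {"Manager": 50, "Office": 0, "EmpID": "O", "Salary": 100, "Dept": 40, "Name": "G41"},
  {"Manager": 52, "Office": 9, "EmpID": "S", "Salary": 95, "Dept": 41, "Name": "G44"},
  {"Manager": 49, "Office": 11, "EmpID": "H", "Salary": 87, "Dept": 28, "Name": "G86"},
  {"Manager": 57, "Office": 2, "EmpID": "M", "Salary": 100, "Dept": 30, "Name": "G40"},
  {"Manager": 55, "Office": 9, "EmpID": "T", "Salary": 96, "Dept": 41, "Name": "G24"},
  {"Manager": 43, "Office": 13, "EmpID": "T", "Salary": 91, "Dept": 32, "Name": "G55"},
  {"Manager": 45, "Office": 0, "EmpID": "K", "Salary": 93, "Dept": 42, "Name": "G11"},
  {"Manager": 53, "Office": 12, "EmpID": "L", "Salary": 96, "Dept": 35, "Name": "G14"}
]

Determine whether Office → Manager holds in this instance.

Office=1: 1 row → Manager = 54 ✓
Office=6: 1 row → Manager = 47 ✓
Office=10: 1 row → Manager = 51 ✓
Office=0: 2 rows → Manager takes values {50, 45} — violation
Office=9: 2 rows → Manager takes values {52, 55} — violation
Office=11: 1 row → Manager = 49 ✓
Office=2: 1 row → Manager = 57 ✓
Office=13: 1 row → Manager = 43 ✓
Office=12: 1 row → Manager = 53 ✓
Two rows agree on Office but differ on Manager, so Office → Manager does not hold.

No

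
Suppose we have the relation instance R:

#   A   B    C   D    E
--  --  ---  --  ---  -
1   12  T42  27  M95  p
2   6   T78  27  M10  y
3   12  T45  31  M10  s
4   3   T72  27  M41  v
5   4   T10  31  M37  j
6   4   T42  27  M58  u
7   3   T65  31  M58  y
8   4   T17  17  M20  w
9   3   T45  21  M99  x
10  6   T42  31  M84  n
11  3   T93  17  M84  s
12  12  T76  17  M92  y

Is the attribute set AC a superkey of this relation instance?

All 12 rows have distinct AC values, so AC → (all attributes) holds and AC is a superkey.

Yes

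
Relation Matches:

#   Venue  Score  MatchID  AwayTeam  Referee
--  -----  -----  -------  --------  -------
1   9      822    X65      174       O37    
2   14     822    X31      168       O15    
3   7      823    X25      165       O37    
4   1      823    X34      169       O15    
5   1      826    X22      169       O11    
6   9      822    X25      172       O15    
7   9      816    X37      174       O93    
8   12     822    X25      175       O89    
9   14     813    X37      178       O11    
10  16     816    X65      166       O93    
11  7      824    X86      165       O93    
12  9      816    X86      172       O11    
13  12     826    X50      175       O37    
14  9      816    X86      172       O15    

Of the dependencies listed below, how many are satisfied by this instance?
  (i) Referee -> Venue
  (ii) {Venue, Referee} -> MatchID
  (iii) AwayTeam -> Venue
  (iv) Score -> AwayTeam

1

(i) Referee -> Venue: Referee=O37: rows 1, 3, 13 → Venue takes values {9, 7, 12} — violation; Referee=O15: rows 2, 4, 6, 14 → Venue takes values {14, 1, 9} — violation; Referee=O11: rows 5, 9, 12 → Venue takes values {1, 14, 9} — violation; Referee=O93: rows 7, 10, 11 → Venue takes values {9, 16, 7} — violation — fails.
(ii) {Venue, Referee} -> MatchID: (Venue=9, Referee=O15): rows 6, 14 → MatchID takes values {X25, X86} — violation — fails.
(iii) AwayTeam -> Venue: every LHS value maps to a single RHS value — holds.
(iv) Score -> AwayTeam: Score=822: rows 1, 2, 6, 8 → AwayTeam takes values {174, 168, 172, 175} — violation; Score=823: rows 3, 4 → AwayTeam takes values {165, 169} — violation; Score=826: rows 5, 13 → AwayTeam takes values {169, 175} — violation; Score=816: rows 7, 10, 12, 14 → AwayTeam takes values {174, 166, 172} — violation — fails.
1 of the 4 dependencies holds.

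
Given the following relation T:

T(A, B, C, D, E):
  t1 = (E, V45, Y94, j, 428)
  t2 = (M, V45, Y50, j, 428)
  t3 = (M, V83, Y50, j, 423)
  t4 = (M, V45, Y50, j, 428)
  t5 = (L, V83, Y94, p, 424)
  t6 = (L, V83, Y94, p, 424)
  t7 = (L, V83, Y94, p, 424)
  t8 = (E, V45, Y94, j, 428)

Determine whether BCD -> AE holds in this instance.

Yes

(B=V45, C=Y94, D=j): rows 1, 8 → {A,E} = (E, 428), (E, 428) ✓
(B=V45, C=Y50, D=j): rows 2, 4 → {A,E} = (M, 428), (M, 428) ✓
(B=V83, C=Y50, D=j): row 3 → {A,E} = (M, 423) ✓
(B=V83, C=Y94, D=p): rows 5, 6, 7 → {A,E} = (L, 424), (L, 424), (L, 424) ✓
Every BCD value is associated with a single AE value, so BCD -> AE holds.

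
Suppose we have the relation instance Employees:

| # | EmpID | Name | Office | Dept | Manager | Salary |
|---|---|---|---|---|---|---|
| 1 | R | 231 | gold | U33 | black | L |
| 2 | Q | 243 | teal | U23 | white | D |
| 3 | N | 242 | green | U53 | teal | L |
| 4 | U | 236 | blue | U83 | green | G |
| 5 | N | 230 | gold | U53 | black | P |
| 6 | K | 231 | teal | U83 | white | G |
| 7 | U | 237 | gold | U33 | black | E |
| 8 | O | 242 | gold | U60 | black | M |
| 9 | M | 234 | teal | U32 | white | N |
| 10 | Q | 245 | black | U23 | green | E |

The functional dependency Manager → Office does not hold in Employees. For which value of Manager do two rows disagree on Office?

Manager=black: rows 1, 5, 7, 8 → Office = gold, gold, gold, gold ✓
Manager=white: rows 2, 6, 9 → Office = teal, teal, teal ✓
Manager=teal: row 3 → Office = green ✓
Manager=green: rows 4, 10 → Office takes values {blue, black} — violation
The only Manager value with inconsistent Office is Manager=green.

green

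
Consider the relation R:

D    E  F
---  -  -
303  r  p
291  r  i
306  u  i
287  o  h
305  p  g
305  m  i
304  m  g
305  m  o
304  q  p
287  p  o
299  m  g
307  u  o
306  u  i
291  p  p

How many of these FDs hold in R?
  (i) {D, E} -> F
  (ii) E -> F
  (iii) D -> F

(i) {D, E} -> F: (D=305, E=m): 2 rows → F takes values {i, o} — violation — fails.
(ii) E -> F: E=r: 2 rows → F takes values {p, i} — violation; E=u: 3 rows → F takes values {i, o} — violation; E=p: 3 rows → F takes values {g, o, p} — violation; E=m: 4 rows → F takes values {i, g, o} — violation — fails.
(iii) D -> F: D=291: 2 rows → F takes values {i, p} — violation; D=287: 2 rows → F takes values {h, o} — violation; D=305: 3 rows → F takes values {g, i, o} — violation; D=304: 2 rows → F takes values {g, p} — violation — fails.
None of the 3 dependencies hold.

0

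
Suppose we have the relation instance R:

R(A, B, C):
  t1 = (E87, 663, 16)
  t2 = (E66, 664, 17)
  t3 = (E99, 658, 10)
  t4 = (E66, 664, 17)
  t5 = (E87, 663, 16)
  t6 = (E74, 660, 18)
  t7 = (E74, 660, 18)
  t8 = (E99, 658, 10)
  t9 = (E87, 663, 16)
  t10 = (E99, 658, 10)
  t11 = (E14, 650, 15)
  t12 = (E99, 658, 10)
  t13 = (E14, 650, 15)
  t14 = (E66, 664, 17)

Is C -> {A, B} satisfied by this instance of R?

C=16: rows 1, 5, 9 → {A,B} = (E87, 663), (E87, 663), (E87, 663) ✓
C=17: rows 2, 4, 14 → {A,B} = (E66, 664), (E66, 664), (E66, 664) ✓
C=10: rows 3, 8, 10, 12 → {A,B} = (E99, 658), (E99, 658), (E99, 658), (E99, 658) ✓
C=18: rows 6, 7 → {A,B} = (E74, 660), (E74, 660) ✓
C=15: rows 11, 13 → {A,B} = (E14, 650), (E14, 650) ✓
Every C value is associated with a single {A, B} value, so C -> {A, B} holds.

Yes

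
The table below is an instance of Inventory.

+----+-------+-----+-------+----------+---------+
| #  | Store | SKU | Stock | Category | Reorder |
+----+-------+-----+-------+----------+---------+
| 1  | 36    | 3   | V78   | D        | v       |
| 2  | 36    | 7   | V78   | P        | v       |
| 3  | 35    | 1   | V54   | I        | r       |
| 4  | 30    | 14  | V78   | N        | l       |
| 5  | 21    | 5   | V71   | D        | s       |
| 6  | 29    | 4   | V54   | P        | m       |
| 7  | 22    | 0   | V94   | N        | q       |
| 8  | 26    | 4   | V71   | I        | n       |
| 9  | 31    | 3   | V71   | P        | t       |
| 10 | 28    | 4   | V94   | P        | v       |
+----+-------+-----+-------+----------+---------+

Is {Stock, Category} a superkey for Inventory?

Yes

All 10 rows have distinct {Stock, Category} values, so {Stock, Category} → (all attributes) holds and {Stock, Category} is a superkey.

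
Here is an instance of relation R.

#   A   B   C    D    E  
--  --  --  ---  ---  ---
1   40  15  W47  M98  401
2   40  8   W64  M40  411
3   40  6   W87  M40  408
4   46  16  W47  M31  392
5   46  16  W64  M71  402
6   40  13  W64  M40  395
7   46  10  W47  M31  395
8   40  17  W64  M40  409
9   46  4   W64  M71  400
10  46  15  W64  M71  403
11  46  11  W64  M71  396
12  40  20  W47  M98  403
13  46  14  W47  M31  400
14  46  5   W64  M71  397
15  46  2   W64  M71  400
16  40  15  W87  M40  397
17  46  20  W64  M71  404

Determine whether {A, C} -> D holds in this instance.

Yes

(A=40, C=W47): rows 1, 12 → D = M98, M98 ✓
(A=40, C=W64): rows 2, 6, 8 → D = M40, M40, M40 ✓
(A=40, C=W87): rows 3, 16 → D = M40, M40 ✓
(A=46, C=W47): rows 4, 7, 13 → D = M31, M31, M31 ✓
(A=46, C=W64): rows 5, 9, 10, 11, 14, 15, 17 → D = M71, M71, M71, M71, M71, M71, M71 ✓
Every {A, C} value is associated with a single D value, so {A, C} -> D holds.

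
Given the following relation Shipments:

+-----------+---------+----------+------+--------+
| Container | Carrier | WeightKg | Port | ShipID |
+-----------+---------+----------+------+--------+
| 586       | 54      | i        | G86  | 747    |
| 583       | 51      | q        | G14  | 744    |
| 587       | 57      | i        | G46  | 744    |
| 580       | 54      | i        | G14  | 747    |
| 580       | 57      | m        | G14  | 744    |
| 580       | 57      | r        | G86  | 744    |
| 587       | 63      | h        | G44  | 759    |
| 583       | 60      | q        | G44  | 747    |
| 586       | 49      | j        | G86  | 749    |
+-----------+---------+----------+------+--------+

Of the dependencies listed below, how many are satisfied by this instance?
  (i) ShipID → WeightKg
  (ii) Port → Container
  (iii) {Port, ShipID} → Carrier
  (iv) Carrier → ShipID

(i) ShipID → WeightKg: ShipID=747: 3 rows → WeightKg takes values {i, q} — violation; ShipID=744: 4 rows → WeightKg takes values {q, i, m, r} — violation — fails.
(ii) Port → Container: Port=G86: 3 rows → Container takes values {586, 580} — violation; Port=G14: 3 rows → Container takes values {583, 580} — violation; Port=G44: 2 rows → Container takes values {587, 583} — violation — fails.
(iii) {Port, ShipID} → Carrier: (Port=G14, ShipID=744): 2 rows → Carrier takes values {51, 57} — violation — fails.
(iv) Carrier → ShipID: every LHS value maps to a single RHS value — holds.
1 of the 4 dependencies holds.

1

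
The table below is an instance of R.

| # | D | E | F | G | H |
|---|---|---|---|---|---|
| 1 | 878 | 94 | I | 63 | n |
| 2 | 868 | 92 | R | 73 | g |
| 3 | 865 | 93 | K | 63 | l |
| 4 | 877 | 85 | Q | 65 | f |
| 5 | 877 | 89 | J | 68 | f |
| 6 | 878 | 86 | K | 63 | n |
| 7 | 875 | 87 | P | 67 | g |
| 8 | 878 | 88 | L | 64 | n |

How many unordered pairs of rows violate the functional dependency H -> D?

H=n: all 3 rows agree on D — 0 pairs.
H=g: violating pairs (2,7) — 1 pair.
H=f: all 2 rows agree on D — 0 pairs.

1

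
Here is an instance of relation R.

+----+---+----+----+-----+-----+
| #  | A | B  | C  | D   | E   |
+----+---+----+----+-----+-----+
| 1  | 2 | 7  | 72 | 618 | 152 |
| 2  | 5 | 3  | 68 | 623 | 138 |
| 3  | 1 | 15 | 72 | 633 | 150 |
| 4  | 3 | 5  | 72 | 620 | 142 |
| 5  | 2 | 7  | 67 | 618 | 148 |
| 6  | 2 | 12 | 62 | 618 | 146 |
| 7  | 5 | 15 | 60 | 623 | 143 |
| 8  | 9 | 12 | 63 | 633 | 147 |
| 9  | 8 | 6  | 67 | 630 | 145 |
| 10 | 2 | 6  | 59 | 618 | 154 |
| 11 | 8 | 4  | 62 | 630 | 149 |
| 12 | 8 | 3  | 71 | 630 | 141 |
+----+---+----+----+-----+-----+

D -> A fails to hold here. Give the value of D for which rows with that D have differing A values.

D=618: rows 1, 5, 6, 10 → A = 2, 2, 2, 2 ✓
D=623: rows 2, 7 → A = 5, 5 ✓
D=633: rows 3, 8 → A takes values {1, 9} — violation
D=620: row 4 → A = 3 ✓
D=630: rows 9, 11, 12 → A = 8, 8, 8 ✓
The only D value with inconsistent A is D=633.

633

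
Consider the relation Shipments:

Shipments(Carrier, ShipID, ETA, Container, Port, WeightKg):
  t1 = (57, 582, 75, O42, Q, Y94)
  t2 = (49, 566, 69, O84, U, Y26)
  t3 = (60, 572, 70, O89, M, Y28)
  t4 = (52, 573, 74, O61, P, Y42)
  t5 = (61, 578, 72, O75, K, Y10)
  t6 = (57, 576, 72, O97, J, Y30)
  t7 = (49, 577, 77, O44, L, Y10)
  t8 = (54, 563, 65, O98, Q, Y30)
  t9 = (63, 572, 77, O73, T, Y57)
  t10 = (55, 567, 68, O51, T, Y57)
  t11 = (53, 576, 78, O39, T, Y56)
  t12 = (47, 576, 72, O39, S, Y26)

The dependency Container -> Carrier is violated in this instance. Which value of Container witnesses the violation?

O39

Container=O42: row 1 → Carrier = 57 ✓
Container=O84: row 2 → Carrier = 49 ✓
Container=O89: row 3 → Carrier = 60 ✓
Container=O61: row 4 → Carrier = 52 ✓
Container=O75: row 5 → Carrier = 61 ✓
Container=O97: row 6 → Carrier = 57 ✓
Container=O44: row 7 → Carrier = 49 ✓
Container=O98: row 8 → Carrier = 54 ✓
Container=O73: row 9 → Carrier = 63 ✓
Container=O51: row 10 → Carrier = 55 ✓
Container=O39: rows 11, 12 → Carrier takes values {53, 47} — violation
The only Container value with inconsistent Carrier is Container=O39.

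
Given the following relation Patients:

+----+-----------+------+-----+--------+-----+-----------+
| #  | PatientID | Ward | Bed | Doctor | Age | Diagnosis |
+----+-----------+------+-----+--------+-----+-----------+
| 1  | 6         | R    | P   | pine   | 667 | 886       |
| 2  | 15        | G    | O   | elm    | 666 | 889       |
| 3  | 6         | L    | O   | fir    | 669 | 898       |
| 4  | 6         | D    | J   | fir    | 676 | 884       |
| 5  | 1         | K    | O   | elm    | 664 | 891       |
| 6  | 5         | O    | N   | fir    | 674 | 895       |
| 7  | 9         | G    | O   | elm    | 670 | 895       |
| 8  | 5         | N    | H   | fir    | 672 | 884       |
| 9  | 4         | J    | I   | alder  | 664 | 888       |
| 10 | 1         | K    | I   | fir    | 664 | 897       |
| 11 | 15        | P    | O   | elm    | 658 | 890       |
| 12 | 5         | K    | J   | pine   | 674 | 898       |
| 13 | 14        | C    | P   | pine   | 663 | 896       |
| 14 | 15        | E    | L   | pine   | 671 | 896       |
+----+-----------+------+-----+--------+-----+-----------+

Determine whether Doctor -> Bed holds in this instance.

Doctor=pine: rows 1, 12, 13, 14 → Bed takes values {P, J, L} — violation
Doctor=elm: rows 2, 5, 7, 11 → Bed = O, O, O, O ✓
Doctor=fir: rows 3, 4, 6, 8, 10 → Bed takes values {O, J, N, H, I} — violation
Doctor=alder: row 9 → Bed = I ✓
Two rows agree on Doctor but differ on Bed, so Doctor -> Bed does not hold.

No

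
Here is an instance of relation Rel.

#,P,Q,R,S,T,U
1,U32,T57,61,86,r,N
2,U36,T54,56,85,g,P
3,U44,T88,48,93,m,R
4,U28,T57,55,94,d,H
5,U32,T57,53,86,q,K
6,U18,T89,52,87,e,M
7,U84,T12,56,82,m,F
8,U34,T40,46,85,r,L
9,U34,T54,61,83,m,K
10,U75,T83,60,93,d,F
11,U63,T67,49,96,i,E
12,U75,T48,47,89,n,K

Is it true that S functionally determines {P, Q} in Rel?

No

S=86: rows 1, 5 → {P,Q} = (U32, T57), (U32, T57) ✓
S=85: rows 2, 8 → {P,Q} takes values {(U36, T54), (U34, T40)} — violation
S=93: rows 3, 10 → {P,Q} takes values {(U44, T88), (U75, T83)} — violation
S=94: row 4 → {P,Q} = (U28, T57) ✓
S=87: row 6 → {P,Q} = (U18, T89) ✓
S=82: row 7 → {P,Q} = (U84, T12) ✓
S=83: row 9 → {P,Q} = (U34, T54) ✓
S=96: row 11 → {P,Q} = (U63, T67) ✓
S=89: row 12 → {P,Q} = (U75, T48) ✓
Two rows agree on S but differ on {P, Q}, so S -> {P, Q} does not hold.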